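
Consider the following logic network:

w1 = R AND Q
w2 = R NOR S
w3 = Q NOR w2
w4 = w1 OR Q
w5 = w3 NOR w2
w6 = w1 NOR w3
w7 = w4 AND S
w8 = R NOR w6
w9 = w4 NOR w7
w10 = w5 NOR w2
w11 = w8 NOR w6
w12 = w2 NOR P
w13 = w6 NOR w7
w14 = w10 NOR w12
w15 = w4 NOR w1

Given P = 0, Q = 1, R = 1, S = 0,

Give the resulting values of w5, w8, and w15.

w1 = R AND Q = 1 AND 1 = 1
w2 = R NOR S = 1 NOR 0 = 0
w3 = Q NOR w2 = 1 NOR 0 = 0
w4 = w1 OR Q = 1 OR 1 = 1
w5 = w3 NOR w2 = 0 NOR 0 = 1
w6 = w1 NOR w3 = 1 NOR 0 = 0
w8 = R NOR w6 = 1 NOR 0 = 0
w15 = w4 NOR w1 = 1 NOR 1 = 0

w5 = 1; w8 = 0; w15 = 0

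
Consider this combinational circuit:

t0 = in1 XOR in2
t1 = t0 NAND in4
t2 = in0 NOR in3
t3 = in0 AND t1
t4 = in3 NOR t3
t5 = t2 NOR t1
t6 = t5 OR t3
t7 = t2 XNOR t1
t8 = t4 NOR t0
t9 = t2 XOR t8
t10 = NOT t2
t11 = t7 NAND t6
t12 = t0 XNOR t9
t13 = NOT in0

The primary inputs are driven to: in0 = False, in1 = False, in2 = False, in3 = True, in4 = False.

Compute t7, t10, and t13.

t7 = False, t10 = True, t13 = True

t0 = in1 XOR in2 = False XOR False = False
t1 = t0 NAND in4 = False NAND False = True
t2 = in0 NOR in3 = False NOR True = False
t7 = t2 XNOR t1 = False XNOR True = False
t10 = NOT t2 = NOT False = True
t13 = NOT in0 = NOT False = True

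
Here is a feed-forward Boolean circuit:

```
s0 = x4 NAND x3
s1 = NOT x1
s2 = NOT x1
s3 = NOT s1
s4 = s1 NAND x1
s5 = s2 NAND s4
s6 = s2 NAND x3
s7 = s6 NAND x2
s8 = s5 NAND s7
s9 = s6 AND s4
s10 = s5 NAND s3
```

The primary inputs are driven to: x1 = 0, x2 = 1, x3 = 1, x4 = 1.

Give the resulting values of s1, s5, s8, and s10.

s1 = 1, s5 = 0, s8 = 1, s10 = 1

s1 = NOT x1 = NOT 0 = 1
s2 = NOT x1 = NOT 0 = 1
s3 = NOT s1 = NOT 1 = 0
s4 = s1 NAND x1 = 1 NAND 0 = 1
s5 = s2 NAND s4 = 1 NAND 1 = 0
s6 = s2 NAND x3 = 1 NAND 1 = 0
s7 = s6 NAND x2 = 0 NAND 1 = 1
s8 = s5 NAND s7 = 0 NAND 1 = 1
s10 = s5 NAND s3 = 0 NAND 0 = 1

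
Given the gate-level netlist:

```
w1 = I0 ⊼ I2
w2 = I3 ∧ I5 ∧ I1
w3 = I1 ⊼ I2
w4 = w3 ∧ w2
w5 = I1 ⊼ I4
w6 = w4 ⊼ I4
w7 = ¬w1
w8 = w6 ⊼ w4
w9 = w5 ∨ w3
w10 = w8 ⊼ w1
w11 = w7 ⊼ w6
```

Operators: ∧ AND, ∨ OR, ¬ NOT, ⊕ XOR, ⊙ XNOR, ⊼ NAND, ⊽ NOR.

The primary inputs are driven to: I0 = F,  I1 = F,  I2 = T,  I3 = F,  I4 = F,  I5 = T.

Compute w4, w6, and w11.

w1 = I0 NAND I2 = F NAND T = T
w2 = I3 AND I5 AND I1 = F AND T AND F = F
w3 = I1 NAND I2 = F NAND T = T
w4 = w3 AND w2 = T AND F = F
w6 = w4 NAND I4 = F NAND F = T
w7 = NOT w1 = NOT T = F
w11 = w7 NAND w6 = F NAND T = T

w4 = F; w6 = T; w11 = T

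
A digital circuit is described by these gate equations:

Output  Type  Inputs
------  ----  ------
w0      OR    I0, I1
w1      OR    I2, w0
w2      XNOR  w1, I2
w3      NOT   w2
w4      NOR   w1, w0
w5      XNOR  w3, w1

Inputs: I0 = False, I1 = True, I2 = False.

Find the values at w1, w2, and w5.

w1 = True, w2 = False, w5 = True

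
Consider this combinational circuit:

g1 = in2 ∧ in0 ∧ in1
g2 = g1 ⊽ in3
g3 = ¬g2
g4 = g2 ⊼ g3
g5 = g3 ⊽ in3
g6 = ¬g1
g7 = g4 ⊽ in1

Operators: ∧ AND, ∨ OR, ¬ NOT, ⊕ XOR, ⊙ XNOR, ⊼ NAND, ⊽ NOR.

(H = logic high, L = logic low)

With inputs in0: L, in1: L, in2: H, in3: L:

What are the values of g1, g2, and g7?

g1 = L, g2 = H, g7 = L

g1 = in2 AND in0 AND in1 = H AND L AND L = L
g2 = g1 NOR in3 = L NOR L = H
g3 = NOT g2 = NOT H = L
g4 = g2 NAND g3 = H NAND L = H
g7 = g4 NOR in1 = H NOR L = L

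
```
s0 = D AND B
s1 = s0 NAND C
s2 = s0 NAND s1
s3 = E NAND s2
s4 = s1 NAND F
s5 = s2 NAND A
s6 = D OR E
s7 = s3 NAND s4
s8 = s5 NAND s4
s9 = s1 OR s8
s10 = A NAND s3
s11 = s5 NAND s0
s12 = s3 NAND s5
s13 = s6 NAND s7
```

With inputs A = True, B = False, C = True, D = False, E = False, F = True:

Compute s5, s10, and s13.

s5 = False  s10 = False  s13 = True

s0 = D AND B = False AND False = False
s1 = s0 NAND C = False NAND True = True
s2 = s0 NAND s1 = False NAND True = True
s3 = E NAND s2 = False NAND True = True
s4 = s1 NAND F = True NAND True = False
s5 = s2 NAND A = True NAND True = False
s6 = D OR E = False OR False = False
s7 = s3 NAND s4 = True NAND False = True
s10 = A NAND s3 = True NAND True = False
s13 = s6 NAND s7 = False NAND True = True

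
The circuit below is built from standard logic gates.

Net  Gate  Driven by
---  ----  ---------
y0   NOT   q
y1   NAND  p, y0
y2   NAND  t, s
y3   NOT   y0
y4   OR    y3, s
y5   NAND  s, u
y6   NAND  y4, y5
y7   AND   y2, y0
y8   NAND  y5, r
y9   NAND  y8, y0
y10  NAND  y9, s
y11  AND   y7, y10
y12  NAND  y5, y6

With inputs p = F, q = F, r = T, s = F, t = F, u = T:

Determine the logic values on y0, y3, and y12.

y0 = NOT q = NOT F = T
y3 = NOT y0 = NOT T = F
y4 = y3 OR s = F OR F = F
y5 = s NAND u = F NAND T = T
y6 = y4 NAND y5 = F NAND T = T
y12 = y5 NAND y6 = T NAND T = F

y0 = T; y3 = F; y12 = F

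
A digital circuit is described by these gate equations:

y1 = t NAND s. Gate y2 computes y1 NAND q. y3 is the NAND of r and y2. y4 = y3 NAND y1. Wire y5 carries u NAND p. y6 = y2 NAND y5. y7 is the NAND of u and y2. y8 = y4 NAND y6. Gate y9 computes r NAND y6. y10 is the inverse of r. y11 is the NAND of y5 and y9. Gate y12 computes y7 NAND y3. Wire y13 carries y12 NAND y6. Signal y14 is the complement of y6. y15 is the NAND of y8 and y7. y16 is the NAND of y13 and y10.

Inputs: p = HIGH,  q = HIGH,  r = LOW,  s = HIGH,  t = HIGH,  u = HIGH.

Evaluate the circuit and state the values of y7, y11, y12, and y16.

y7 = LOW  y11 = HIGH  y12 = HIGH  y16 = HIGH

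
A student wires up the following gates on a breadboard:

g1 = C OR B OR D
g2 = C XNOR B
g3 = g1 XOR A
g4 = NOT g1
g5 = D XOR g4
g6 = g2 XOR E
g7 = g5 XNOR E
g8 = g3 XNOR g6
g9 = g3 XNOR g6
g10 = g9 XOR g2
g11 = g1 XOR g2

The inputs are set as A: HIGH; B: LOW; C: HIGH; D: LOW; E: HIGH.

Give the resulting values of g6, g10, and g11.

g6 = HIGH; g10 = LOW; g11 = HIGH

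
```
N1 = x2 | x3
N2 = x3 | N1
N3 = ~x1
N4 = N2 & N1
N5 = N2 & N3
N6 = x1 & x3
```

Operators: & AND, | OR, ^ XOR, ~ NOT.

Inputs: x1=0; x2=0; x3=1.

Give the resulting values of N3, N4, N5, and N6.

N3 = 1; N4 = 1; N5 = 1; N6 = 0

N1 = x2 OR x3 = 0 OR 1 = 1
N2 = x3 OR N1 = 1 OR 1 = 1
N3 = NOT x1 = NOT 0 = 1
N4 = N2 AND N1 = 1 AND 1 = 1
N5 = N2 AND N3 = 1 AND 1 = 1
N6 = x1 AND x3 = 0 AND 1 = 0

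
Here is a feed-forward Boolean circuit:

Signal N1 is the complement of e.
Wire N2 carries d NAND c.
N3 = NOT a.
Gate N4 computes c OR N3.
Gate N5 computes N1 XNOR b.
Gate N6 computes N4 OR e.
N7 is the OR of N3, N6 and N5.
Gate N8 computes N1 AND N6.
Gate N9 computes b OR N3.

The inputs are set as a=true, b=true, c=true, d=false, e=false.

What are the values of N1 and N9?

N1 = NOT e = NOT false = true
N3 = NOT a = NOT true = false
N9 = b OR N3 = true OR false = true

N1 = true  N9 = true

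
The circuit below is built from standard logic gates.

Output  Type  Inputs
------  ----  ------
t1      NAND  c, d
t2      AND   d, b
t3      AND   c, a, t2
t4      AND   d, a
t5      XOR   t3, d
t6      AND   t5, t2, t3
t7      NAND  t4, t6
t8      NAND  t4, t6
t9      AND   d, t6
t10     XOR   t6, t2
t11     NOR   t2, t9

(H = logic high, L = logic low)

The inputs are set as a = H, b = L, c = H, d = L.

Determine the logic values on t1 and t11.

t1 = c NAND d = H NAND L = H
t2 = d AND b = L AND L = L
t3 = c AND a AND t2 = H AND H AND L = L
t5 = t3 XOR d = L XOR L = L
t6 = t5 AND t2 AND t3 = L AND L AND L = L
t9 = d AND t6 = L AND L = L
t11 = t2 NOR t9 = L NOR L = H

t1 = H  t11 = H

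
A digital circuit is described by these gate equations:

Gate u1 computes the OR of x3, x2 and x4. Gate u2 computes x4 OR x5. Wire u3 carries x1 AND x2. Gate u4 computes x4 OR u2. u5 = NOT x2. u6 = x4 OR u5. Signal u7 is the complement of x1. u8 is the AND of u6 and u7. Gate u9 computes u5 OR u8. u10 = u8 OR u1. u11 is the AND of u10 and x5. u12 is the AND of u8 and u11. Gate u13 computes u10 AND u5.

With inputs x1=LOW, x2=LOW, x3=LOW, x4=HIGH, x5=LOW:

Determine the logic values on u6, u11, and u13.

u6 = HIGH; u11 = LOW; u13 = HIGH

u1 = x3 OR x2 OR x4 = LOW OR LOW OR HIGH = HIGH
u5 = NOT x2 = NOT LOW = HIGH
u6 = x4 OR u5 = HIGH OR HIGH = HIGH
u7 = NOT x1 = NOT LOW = HIGH
u8 = u6 AND u7 = HIGH AND HIGH = HIGH
u10 = u8 OR u1 = HIGH OR HIGH = HIGH
u11 = u10 AND x5 = HIGH AND LOW = LOW
u13 = u10 AND u5 = HIGH AND HIGH = HIGH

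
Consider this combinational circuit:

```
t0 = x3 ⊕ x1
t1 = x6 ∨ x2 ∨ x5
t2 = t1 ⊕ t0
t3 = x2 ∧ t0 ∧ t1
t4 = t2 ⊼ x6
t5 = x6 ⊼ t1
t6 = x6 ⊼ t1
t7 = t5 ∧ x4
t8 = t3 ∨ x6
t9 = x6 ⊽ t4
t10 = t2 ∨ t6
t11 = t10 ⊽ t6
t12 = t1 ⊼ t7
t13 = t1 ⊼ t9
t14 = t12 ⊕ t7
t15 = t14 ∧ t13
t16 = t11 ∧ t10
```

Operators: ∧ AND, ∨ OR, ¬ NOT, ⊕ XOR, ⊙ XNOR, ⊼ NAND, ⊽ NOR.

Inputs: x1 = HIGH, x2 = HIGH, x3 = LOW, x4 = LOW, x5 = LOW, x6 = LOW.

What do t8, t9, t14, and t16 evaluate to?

t0 = x3 XOR x1 = LOW XOR HIGH = HIGH
t1 = x6 OR x2 OR x5 = LOW OR HIGH OR LOW = HIGH
t2 = t1 XOR t0 = HIGH XOR HIGH = LOW
t3 = x2 AND t0 AND t1 = HIGH AND HIGH AND HIGH = HIGH
t4 = t2 NAND x6 = LOW NAND LOW = HIGH
t5 = x6 NAND t1 = LOW NAND HIGH = HIGH
t6 = x6 NAND t1 = LOW NAND HIGH = HIGH
t7 = t5 AND x4 = HIGH AND LOW = LOW
t8 = t3 OR x6 = HIGH OR LOW = HIGH
t9 = x6 NOR t4 = LOW NOR HIGH = LOW
t10 = t2 OR t6 = LOW OR HIGH = HIGH
t11 = t10 NOR t6 = HIGH NOR HIGH = LOW
t12 = t1 NAND t7 = HIGH NAND LOW = HIGH
t14 = t12 XOR t7 = HIGH XOR LOW = HIGH
t16 = t11 AND t10 = LOW AND HIGH = LOW

t8 = HIGH; t9 = LOW; t14 = HIGH; t16 = LOW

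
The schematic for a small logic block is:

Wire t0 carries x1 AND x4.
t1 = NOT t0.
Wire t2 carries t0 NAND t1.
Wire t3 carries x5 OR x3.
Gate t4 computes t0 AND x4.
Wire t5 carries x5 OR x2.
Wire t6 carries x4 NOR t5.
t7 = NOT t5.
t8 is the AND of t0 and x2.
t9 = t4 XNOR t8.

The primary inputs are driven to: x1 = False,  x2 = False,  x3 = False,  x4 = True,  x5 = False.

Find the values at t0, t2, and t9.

t0 = False, t2 = True, t9 = True

t0 = x1 AND x4 = False AND True = False
t1 = NOT t0 = NOT False = True
t2 = t0 NAND t1 = False NAND True = True
t4 = t0 AND x4 = False AND True = False
t8 = t0 AND x2 = False AND False = False
t9 = t4 XNOR t8 = False XNOR False = True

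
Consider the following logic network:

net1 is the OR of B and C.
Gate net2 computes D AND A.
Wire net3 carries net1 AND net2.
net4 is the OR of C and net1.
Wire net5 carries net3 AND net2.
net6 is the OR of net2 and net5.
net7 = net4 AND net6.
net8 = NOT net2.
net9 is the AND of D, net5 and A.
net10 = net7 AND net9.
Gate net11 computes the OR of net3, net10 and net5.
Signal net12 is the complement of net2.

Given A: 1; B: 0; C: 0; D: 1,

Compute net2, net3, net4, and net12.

net1 = B OR C = 0 OR 0 = 0
net2 = D AND A = 1 AND 1 = 1
net3 = net1 AND net2 = 0 AND 1 = 0
net4 = C OR net1 = 0 OR 0 = 0
net12 = NOT net2 = NOT 1 = 0

net2 = 1; net3 = 0; net4 = 0; net12 = 0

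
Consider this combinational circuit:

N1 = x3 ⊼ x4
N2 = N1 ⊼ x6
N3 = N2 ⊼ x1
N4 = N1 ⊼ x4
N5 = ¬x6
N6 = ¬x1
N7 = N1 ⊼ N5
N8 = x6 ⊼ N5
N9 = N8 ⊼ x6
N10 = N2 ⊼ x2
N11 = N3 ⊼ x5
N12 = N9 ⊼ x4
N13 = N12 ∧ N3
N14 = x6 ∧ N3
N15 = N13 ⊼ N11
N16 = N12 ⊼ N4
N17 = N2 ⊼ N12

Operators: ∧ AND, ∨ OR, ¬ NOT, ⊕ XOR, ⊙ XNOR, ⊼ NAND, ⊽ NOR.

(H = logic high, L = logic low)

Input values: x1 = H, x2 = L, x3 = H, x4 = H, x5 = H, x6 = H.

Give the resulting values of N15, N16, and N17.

N1 = x3 NAND x4 = H NAND H = L
N2 = N1 NAND x6 = L NAND H = H
N3 = N2 NAND x1 = H NAND H = L
N4 = N1 NAND x4 = L NAND H = H
N5 = NOT x6 = NOT H = L
N8 = x6 NAND N5 = H NAND L = H
N9 = N8 NAND x6 = H NAND H = L
N11 = N3 NAND x5 = L NAND H = H
N12 = N9 NAND x4 = L NAND H = H
N13 = N12 AND N3 = H AND L = L
N15 = N13 NAND N11 = L NAND H = H
N16 = N12 NAND N4 = H NAND H = L
N17 = N2 NAND N12 = H NAND H = L

N15 = H, N16 = L, N17 = L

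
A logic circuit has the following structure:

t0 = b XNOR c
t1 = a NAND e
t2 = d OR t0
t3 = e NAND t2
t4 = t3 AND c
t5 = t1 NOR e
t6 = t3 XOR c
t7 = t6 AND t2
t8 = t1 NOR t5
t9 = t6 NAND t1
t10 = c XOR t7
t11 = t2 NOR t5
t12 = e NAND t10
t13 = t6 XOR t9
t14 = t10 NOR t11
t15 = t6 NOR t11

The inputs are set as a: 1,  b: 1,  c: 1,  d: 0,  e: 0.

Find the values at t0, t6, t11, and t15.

t0 = 1, t6 = 0, t11 = 0, t15 = 1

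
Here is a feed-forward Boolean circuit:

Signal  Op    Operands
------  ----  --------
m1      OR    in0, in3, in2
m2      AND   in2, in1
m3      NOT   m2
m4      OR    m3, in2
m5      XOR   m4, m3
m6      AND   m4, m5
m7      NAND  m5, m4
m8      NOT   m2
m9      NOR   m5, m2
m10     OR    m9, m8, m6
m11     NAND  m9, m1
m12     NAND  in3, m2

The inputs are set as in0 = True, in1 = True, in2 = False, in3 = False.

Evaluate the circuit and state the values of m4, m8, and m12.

m4 = True, m8 = True, m12 = True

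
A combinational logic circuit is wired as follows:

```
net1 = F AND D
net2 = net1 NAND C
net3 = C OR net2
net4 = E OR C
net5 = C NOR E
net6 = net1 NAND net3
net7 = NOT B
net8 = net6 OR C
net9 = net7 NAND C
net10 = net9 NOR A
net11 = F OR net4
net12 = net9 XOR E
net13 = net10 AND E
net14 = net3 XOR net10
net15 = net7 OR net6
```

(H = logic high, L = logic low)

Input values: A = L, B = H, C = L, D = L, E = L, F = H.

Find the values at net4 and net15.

net4 = L  net15 = H

net1 = F AND D = H AND L = L
net2 = net1 NAND C = L NAND L = H
net3 = C OR net2 = L OR H = H
net4 = E OR C = L OR L = L
net6 = net1 NAND net3 = L NAND H = H
net7 = NOT B = NOT H = L
net15 = net7 OR net6 = L OR H = H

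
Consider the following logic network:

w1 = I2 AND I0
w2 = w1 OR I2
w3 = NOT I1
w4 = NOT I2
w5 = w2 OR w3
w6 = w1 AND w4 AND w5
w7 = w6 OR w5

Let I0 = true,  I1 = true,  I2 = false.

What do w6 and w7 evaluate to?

w6 = false; w7 = false

w1 = I2 AND I0 = false AND true = false
w2 = w1 OR I2 = false OR false = false
w3 = NOT I1 = NOT true = false
w4 = NOT I2 = NOT false = true
w5 = w2 OR w3 = false OR false = false
w6 = w1 AND w4 AND w5 = false AND true AND false = false
w7 = w6 OR w5 = false OR false = false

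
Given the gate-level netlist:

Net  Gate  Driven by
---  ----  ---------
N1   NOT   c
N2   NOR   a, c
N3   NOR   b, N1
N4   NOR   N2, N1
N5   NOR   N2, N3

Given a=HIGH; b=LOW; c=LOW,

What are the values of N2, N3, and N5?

N2 = LOW, N3 = LOW, N5 = HIGH

N1 = NOT c = NOT LOW = HIGH
N2 = a NOR c = HIGH NOR LOW = LOW
N3 = b NOR N1 = LOW NOR HIGH = LOW
N5 = N2 NOR N3 = LOW NOR LOW = HIGH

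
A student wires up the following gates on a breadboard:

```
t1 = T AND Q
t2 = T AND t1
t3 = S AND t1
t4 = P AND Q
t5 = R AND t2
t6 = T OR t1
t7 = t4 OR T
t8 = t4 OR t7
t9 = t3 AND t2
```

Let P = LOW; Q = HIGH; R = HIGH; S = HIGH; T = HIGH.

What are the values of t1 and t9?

t1 = HIGH, t9 = HIGH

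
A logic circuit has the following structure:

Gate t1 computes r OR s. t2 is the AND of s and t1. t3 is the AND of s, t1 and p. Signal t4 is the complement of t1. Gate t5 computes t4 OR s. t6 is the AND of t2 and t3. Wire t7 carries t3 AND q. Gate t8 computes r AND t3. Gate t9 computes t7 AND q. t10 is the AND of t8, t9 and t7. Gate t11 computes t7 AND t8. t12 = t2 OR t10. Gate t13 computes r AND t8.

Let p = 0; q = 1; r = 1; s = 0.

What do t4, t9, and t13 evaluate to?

t1 = r OR s = 1 OR 0 = 1
t3 = s AND t1 AND p = 0 AND 1 AND 0 = 0
t4 = NOT t1 = NOT 1 = 0
t7 = t3 AND q = 0 AND 1 = 0
t8 = r AND t3 = 1 AND 0 = 0
t9 = t7 AND q = 0 AND 1 = 0
t13 = r AND t8 = 1 AND 0 = 0

t4 = 0; t9 = 0; t13 = 0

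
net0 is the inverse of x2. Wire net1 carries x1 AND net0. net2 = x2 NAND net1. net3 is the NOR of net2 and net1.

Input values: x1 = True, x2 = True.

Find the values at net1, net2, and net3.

net0 = NOT x2 = NOT True = False
net1 = x1 AND net0 = True AND False = False
net2 = x2 NAND net1 = True NAND False = True
net3 = net2 NOR net1 = True NOR False = False

net1 = False, net2 = True, net3 = False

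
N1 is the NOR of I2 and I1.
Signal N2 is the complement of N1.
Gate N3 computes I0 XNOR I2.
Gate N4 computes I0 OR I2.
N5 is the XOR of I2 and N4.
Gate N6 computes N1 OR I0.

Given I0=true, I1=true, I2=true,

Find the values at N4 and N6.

N4 = true, N6 = true

N1 = I2 NOR I1 = true NOR true = false
N4 = I0 OR I2 = true OR true = true
N6 = N1 OR I0 = false OR true = true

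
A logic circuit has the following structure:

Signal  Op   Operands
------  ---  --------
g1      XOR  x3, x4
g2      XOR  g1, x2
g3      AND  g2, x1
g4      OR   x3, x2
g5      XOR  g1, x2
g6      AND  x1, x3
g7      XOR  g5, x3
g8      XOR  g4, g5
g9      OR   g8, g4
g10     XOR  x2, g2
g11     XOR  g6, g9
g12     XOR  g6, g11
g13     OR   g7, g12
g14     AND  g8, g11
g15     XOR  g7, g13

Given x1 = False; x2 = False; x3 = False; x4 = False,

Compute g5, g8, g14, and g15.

g1 = x3 XOR x4 = False XOR False = False
g4 = x3 OR x2 = False OR False = False
g5 = g1 XOR x2 = False XOR False = False
g6 = x1 AND x3 = False AND False = False
g7 = g5 XOR x3 = False XOR False = False
g8 = g4 XOR g5 = False XOR False = False
g9 = g8 OR g4 = False OR False = False
g11 = g6 XOR g9 = False XOR False = False
g12 = g6 XOR g11 = False XOR False = False
g13 = g7 OR g12 = False OR False = False
g14 = g8 AND g11 = False AND False = False
g15 = g7 XOR g13 = False XOR False = False

g5 = False, g8 = False, g14 = False, g15 = False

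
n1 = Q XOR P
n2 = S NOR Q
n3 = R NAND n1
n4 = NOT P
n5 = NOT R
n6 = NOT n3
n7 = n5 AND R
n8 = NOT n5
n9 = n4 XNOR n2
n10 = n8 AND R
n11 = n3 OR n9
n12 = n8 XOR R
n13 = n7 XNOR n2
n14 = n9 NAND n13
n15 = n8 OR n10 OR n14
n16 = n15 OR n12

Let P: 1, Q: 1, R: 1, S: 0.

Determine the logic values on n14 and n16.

n2 = S NOR Q = 0 NOR 1 = 0
n4 = NOT P = NOT 1 = 0
n5 = NOT R = NOT 1 = 0
n7 = n5 AND R = 0 AND 1 = 0
n8 = NOT n5 = NOT 0 = 1
n9 = n4 XNOR n2 = 0 XNOR 0 = 1
n10 = n8 AND R = 1 AND 1 = 1
n12 = n8 XOR R = 1 XOR 1 = 0
n13 = n7 XNOR n2 = 0 XNOR 0 = 1
n14 = n9 NAND n13 = 1 NAND 1 = 0
n15 = n8 OR n10 OR n14 = 1 OR 1 OR 0 = 1
n16 = n15 OR n12 = 1 OR 0 = 1

n14 = 0; n16 = 1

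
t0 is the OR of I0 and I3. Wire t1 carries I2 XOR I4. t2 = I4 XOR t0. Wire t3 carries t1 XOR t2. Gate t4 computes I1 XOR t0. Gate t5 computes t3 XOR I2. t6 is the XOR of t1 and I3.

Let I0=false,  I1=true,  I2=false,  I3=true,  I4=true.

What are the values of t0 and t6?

t0 = true  t6 = false

t0 = I0 OR I3 = false OR true = true
t1 = I2 XOR I4 = false XOR true = true
t6 = t1 XOR I3 = true XOR true = false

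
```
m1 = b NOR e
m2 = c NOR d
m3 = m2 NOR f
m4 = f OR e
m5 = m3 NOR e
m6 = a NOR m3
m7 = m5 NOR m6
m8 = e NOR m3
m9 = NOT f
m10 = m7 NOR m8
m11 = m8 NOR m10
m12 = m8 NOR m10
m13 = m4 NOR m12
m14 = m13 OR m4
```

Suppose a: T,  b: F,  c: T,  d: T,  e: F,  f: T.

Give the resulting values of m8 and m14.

m2 = c NOR d = T NOR T = F
m3 = m2 NOR f = F NOR T = F
m4 = f OR e = T OR F = T
m5 = m3 NOR e = F NOR F = T
m6 = a NOR m3 = T NOR F = F
m7 = m5 NOR m6 = T NOR F = F
m8 = e NOR m3 = F NOR F = T
m10 = m7 NOR m8 = F NOR T = F
m12 = m8 NOR m10 = T NOR F = F
m13 = m4 NOR m12 = T NOR F = F
m14 = m13 OR m4 = F OR T = T

m8 = T  m14 = T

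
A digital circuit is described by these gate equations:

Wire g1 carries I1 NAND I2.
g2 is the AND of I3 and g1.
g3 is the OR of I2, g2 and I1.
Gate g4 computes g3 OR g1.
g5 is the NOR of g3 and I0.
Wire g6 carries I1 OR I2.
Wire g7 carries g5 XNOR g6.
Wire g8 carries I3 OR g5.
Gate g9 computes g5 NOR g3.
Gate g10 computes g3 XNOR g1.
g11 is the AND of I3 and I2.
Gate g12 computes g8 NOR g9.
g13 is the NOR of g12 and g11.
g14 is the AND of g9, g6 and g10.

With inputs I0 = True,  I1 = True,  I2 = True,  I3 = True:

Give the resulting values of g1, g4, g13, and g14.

g1 = False  g4 = True  g13 = False  g14 = False

g1 = I1 NAND I2 = True NAND True = False
g2 = I3 AND g1 = True AND False = False
g3 = I2 OR g2 OR I1 = True OR False OR True = True
g4 = g3 OR g1 = True OR False = True
g5 = g3 NOR I0 = True NOR True = False
g6 = I1 OR I2 = True OR True = True
g8 = I3 OR g5 = True OR False = True
g9 = g5 NOR g3 = False NOR True = False
g10 = g3 XNOR g1 = True XNOR False = False
g11 = I3 AND I2 = True AND True = True
g12 = g8 NOR g9 = True NOR False = False
g13 = g12 NOR g11 = False NOR True = False
g14 = g9 AND g6 AND g10 = False AND True AND False = False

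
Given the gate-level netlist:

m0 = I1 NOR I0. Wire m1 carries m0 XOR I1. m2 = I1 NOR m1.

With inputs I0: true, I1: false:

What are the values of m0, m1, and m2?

m0 = false  m1 = false  m2 = true

m0 = I1 NOR I0 = false NOR true = false
m1 = m0 XOR I1 = false XOR false = false
m2 = I1 NOR m1 = false NOR false = true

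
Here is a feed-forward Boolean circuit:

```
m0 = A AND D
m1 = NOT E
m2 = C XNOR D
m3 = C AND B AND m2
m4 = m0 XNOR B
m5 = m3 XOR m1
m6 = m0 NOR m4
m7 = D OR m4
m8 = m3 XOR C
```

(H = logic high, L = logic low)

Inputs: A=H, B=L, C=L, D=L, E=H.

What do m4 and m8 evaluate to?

m0 = A AND D = H AND L = L
m2 = C XNOR D = L XNOR L = H
m3 = C AND B AND m2 = L AND L AND H = L
m4 = m0 XNOR B = L XNOR L = H
m8 = m3 XOR C = L XOR L = L

m4 = H  m8 = L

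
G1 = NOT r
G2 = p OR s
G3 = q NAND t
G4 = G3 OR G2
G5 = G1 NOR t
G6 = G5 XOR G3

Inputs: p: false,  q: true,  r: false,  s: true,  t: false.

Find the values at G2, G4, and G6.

G2 = true  G4 = true  G6 = true

G1 = NOT r = NOT false = true
G2 = p OR s = false OR true = true
G3 = q NAND t = true NAND false = true
G4 = G3 OR G2 = true OR true = true
G5 = G1 NOR t = true NOR false = false
G6 = G5 XOR G3 = false XOR true = true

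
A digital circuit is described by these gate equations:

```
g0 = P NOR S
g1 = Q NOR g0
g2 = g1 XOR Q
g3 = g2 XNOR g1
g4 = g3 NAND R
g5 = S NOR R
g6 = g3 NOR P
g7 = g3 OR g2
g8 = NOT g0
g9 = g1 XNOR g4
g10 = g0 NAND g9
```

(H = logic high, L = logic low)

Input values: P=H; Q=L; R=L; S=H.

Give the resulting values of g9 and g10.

g0 = P NOR S = H NOR H = L
g1 = Q NOR g0 = L NOR L = H
g2 = g1 XOR Q = H XOR L = H
g3 = g2 XNOR g1 = H XNOR H = H
g4 = g3 NAND R = H NAND L = H
g9 = g1 XNOR g4 = H XNOR H = H
g10 = g0 NAND g9 = L NAND H = H

g9 = H, g10 = H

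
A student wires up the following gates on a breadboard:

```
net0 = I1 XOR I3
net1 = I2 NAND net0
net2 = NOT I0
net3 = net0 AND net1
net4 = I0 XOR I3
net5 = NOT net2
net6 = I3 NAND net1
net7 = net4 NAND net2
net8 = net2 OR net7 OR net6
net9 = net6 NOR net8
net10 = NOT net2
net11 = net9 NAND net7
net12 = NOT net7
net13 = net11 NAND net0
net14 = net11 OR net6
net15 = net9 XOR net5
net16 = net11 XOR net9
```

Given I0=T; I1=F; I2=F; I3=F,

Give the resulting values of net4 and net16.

net0 = I1 XOR I3 = F XOR F = F
net1 = I2 NAND net0 = F NAND F = T
net2 = NOT I0 = NOT T = F
net4 = I0 XOR I3 = T XOR F = T
net6 = I3 NAND net1 = F NAND T = T
net7 = net4 NAND net2 = T NAND F = T
net8 = net2 OR net7 OR net6 = F OR T OR T = T
net9 = net6 NOR net8 = T NOR T = F
net11 = net9 NAND net7 = F NAND T = T
net16 = net11 XOR net9 = T XOR F = T

net4 = T  net16 = T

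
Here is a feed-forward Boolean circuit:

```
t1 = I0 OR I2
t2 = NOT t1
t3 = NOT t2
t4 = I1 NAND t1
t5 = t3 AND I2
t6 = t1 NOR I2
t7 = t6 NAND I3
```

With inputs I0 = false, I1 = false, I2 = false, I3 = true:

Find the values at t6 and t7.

t6 = true  t7 = false

t1 = I0 OR I2 = false OR false = false
t6 = t1 NOR I2 = false NOR false = true
t7 = t6 NAND I3 = true NAND true = false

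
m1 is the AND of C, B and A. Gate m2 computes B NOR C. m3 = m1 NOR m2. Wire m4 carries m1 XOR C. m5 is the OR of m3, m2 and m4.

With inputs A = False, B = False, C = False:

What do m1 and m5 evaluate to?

m1 = False, m5 = True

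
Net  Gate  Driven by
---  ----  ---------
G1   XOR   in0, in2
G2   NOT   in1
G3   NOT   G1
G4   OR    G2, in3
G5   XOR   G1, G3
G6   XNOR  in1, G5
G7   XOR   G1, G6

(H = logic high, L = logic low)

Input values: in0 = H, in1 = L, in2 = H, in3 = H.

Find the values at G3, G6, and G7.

G1 = in0 XOR in2 = H XOR H = L
G3 = NOT G1 = NOT L = H
G5 = G1 XOR G3 = L XOR H = H
G6 = in1 XNOR G5 = L XNOR H = L
G7 = G1 XOR G6 = L XOR L = L

G3 = H; G6 = L; G7 = L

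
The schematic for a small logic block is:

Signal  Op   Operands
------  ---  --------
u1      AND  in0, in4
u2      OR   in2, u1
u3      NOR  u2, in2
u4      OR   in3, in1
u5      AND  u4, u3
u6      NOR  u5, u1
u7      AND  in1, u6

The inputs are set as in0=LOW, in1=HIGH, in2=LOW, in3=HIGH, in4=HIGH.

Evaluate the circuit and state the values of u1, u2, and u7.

u1 = in0 AND in4 = LOW AND HIGH = LOW
u2 = in2 OR u1 = LOW OR LOW = LOW
u3 = u2 NOR in2 = LOW NOR LOW = HIGH
u4 = in3 OR in1 = HIGH OR HIGH = HIGH
u5 = u4 AND u3 = HIGH AND HIGH = HIGH
u6 = u5 NOR u1 = HIGH NOR LOW = LOW
u7 = in1 AND u6 = HIGH AND LOW = LOW

u1 = LOW  u2 = LOW  u7 = LOW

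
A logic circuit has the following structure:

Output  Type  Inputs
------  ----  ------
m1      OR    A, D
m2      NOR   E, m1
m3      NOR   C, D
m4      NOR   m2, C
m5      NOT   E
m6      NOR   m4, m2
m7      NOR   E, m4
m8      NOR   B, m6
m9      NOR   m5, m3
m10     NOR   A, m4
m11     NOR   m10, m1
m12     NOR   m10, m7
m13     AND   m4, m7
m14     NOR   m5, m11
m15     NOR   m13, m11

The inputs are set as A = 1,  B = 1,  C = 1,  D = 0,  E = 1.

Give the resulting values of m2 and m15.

m2 = 0  m15 = 1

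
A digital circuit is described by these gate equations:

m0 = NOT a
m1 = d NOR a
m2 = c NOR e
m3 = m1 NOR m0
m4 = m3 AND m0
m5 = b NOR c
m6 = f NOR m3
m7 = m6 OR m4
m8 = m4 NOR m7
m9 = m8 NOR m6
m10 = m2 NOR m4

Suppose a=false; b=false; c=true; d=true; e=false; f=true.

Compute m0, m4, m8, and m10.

m0 = NOT a = NOT false = true
m1 = d NOR a = true NOR false = false
m2 = c NOR e = true NOR false = false
m3 = m1 NOR m0 = false NOR true = false
m4 = m3 AND m0 = false AND true = false
m6 = f NOR m3 = true NOR false = false
m7 = m6 OR m4 = false OR false = false
m8 = m4 NOR m7 = false NOR false = true
m10 = m2 NOR m4 = false NOR false = true

m0 = true  m4 = false  m8 = true  m10 = true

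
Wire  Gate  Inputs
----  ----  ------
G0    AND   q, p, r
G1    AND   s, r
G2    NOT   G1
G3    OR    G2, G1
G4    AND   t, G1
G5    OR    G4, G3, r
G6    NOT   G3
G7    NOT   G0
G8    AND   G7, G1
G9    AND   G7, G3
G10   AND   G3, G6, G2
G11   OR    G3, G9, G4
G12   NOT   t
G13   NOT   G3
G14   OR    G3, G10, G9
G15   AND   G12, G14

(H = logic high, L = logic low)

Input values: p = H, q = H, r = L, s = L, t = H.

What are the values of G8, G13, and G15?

G0 = q AND p AND r = H AND H AND L = L
G1 = s AND r = L AND L = L
G2 = NOT G1 = NOT L = H
G3 = G2 OR G1 = H OR L = H
G6 = NOT G3 = NOT H = L
G7 = NOT G0 = NOT L = H
G8 = G7 AND G1 = H AND L = L
G9 = G7 AND G3 = H AND H = H
G10 = G3 AND G6 AND G2 = H AND L AND H = L
G12 = NOT t = NOT H = L
G13 = NOT G3 = NOT H = L
G14 = G3 OR G10 OR G9 = H OR L OR H = H
G15 = G12 AND G14 = L AND H = L

G8 = L, G13 = L, G15 = L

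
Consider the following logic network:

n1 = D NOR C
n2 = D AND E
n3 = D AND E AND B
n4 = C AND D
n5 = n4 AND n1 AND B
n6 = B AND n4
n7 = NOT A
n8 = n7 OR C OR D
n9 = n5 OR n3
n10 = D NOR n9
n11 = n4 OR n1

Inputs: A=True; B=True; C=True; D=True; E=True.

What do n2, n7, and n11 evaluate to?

n1 = D NOR C = True NOR True = False
n2 = D AND E = True AND True = True
n4 = C AND D = True AND True = True
n7 = NOT A = NOT True = False
n11 = n4 OR n1 = True OR False = True

n2 = True, n7 = False, n11 = True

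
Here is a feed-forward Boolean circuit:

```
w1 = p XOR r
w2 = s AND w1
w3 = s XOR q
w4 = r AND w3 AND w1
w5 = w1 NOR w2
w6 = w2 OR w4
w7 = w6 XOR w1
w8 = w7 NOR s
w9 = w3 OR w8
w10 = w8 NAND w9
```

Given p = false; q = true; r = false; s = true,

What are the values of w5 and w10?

w5 = true, w10 = true

w1 = p XOR r = false XOR false = false
w2 = s AND w1 = true AND false = false
w3 = s XOR q = true XOR true = false
w4 = r AND w3 AND w1 = false AND false AND false = false
w5 = w1 NOR w2 = false NOR false = true
w6 = w2 OR w4 = false OR false = false
w7 = w6 XOR w1 = false XOR false = false
w8 = w7 NOR s = false NOR true = false
w9 = w3 OR w8 = false OR false = false
w10 = w8 NAND w9 = false NAND false = true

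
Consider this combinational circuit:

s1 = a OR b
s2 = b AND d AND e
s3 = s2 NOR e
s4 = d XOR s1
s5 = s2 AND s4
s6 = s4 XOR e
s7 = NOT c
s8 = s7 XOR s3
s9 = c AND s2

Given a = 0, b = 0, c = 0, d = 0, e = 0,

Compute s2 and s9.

s2 = 0, s9 = 0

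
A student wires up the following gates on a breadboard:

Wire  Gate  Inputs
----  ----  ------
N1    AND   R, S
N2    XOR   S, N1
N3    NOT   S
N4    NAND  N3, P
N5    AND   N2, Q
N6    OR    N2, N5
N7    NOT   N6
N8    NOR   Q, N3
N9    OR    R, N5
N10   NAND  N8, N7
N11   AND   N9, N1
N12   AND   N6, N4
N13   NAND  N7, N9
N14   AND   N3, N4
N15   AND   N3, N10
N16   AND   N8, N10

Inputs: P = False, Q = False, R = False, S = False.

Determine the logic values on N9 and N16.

N1 = R AND S = False AND False = False
N2 = S XOR N1 = False XOR False = False
N3 = NOT S = NOT False = True
N5 = N2 AND Q = False AND False = False
N6 = N2 OR N5 = False OR False = False
N7 = NOT N6 = NOT False = True
N8 = Q NOR N3 = False NOR True = False
N9 = R OR N5 = False OR False = False
N10 = N8 NAND N7 = False NAND True = True
N16 = N8 AND N10 = False AND True = False

N9 = False, N16 = False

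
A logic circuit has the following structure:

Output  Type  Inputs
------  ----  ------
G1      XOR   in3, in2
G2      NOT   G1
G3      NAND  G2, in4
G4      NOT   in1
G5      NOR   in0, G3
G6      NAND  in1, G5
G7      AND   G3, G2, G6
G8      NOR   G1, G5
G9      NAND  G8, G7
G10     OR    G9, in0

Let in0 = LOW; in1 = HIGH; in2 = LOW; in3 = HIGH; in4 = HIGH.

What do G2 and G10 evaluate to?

G2 = LOW, G10 = HIGH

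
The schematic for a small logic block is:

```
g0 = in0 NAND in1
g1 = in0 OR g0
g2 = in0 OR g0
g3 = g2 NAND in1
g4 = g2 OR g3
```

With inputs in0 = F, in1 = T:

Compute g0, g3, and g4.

g0 = T, g3 = F, g4 = T

g0 = in0 NAND in1 = F NAND T = T
g2 = in0 OR g0 = F OR T = T
g3 = g2 NAND in1 = T NAND T = F
g4 = g2 OR g3 = T OR F = T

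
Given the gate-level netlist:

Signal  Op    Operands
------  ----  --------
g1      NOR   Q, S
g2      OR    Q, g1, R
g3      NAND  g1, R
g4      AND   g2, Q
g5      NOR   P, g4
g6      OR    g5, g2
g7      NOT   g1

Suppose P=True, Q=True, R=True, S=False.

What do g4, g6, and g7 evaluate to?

g4 = True, g6 = True, g7 = True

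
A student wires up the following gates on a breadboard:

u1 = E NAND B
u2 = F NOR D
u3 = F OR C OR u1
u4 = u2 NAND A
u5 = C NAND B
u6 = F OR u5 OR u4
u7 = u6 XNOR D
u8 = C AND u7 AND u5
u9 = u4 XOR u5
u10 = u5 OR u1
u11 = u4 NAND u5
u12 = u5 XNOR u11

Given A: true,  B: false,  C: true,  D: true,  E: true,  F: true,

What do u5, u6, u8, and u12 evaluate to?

u5 = true  u6 = true  u8 = true  u12 = false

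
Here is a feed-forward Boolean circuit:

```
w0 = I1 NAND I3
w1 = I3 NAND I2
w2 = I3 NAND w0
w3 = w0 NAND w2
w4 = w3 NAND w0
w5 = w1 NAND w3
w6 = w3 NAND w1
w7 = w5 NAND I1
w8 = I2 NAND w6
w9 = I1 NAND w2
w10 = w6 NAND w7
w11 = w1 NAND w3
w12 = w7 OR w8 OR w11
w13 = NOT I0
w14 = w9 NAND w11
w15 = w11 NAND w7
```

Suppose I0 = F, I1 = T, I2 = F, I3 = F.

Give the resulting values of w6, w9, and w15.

w0 = I1 NAND I3 = T NAND F = T
w1 = I3 NAND I2 = F NAND F = T
w2 = I3 NAND w0 = F NAND T = T
w3 = w0 NAND w2 = T NAND T = F
w5 = w1 NAND w3 = T NAND F = T
w6 = w3 NAND w1 = F NAND T = T
w7 = w5 NAND I1 = T NAND T = F
w9 = I1 NAND w2 = T NAND T = F
w11 = w1 NAND w3 = T NAND F = T
w15 = w11 NAND w7 = T NAND F = T

w6 = T; w9 = F; w15 = T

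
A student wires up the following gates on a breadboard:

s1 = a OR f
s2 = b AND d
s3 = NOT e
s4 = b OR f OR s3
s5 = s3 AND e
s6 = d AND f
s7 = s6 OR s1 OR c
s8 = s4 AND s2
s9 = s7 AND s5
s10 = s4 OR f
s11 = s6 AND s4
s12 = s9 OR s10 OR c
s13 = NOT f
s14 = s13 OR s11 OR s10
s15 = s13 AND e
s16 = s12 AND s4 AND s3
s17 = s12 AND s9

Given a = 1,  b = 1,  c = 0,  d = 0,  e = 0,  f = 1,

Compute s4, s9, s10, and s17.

s4 = 1; s9 = 0; s10 = 1; s17 = 0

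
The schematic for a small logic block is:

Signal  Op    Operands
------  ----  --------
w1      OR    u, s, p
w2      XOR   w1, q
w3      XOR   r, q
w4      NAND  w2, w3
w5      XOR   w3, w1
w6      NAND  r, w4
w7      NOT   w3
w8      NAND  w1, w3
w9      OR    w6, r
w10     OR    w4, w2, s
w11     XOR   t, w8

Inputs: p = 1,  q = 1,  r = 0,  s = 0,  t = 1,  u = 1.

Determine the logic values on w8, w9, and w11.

w1 = u OR s OR p = 1 OR 0 OR 1 = 1
w2 = w1 XOR q = 1 XOR 1 = 0
w3 = r XOR q = 0 XOR 1 = 1
w4 = w2 NAND w3 = 0 NAND 1 = 1
w6 = r NAND w4 = 0 NAND 1 = 1
w8 = w1 NAND w3 = 1 NAND 1 = 0
w9 = w6 OR r = 1 OR 0 = 1
w11 = t XOR w8 = 1 XOR 0 = 1

w8 = 0, w9 = 1, w11 = 1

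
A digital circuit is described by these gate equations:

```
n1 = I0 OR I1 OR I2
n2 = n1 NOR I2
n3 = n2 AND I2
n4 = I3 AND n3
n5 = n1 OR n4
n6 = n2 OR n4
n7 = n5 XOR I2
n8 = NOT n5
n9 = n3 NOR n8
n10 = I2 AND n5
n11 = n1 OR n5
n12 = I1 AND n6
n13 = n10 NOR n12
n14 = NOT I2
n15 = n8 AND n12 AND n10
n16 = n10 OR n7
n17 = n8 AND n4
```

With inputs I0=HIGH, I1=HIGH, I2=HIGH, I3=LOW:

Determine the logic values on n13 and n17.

n13 = LOW, n17 = LOW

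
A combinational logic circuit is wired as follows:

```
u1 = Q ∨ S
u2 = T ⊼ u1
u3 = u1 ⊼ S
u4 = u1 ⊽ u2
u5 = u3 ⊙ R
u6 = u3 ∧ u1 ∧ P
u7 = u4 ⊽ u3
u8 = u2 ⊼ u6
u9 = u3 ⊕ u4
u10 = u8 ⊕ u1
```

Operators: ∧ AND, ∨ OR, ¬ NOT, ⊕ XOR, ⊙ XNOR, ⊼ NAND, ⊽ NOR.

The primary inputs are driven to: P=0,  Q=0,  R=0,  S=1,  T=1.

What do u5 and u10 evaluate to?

u1 = Q OR S = 0 OR 1 = 1
u2 = T NAND u1 = 1 NAND 1 = 0
u3 = u1 NAND S = 1 NAND 1 = 0
u5 = u3 XNOR R = 0 XNOR 0 = 1
u6 = u3 AND u1 AND P = 0 AND 1 AND 0 = 0
u8 = u2 NAND u6 = 0 NAND 0 = 1
u10 = u8 XOR u1 = 1 XOR 1 = 0

u5 = 1; u10 = 0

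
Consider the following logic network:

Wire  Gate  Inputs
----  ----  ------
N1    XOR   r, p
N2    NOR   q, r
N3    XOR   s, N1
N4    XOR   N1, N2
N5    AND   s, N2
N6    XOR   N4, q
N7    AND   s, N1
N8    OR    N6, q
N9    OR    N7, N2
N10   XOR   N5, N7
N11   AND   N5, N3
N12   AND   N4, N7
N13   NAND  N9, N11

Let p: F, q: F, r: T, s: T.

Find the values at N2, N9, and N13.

N2 = F; N9 = T; N13 = T

N1 = r XOR p = T XOR F = T
N2 = q NOR r = F NOR T = F
N3 = s XOR N1 = T XOR T = F
N5 = s AND N2 = T AND F = F
N7 = s AND N1 = T AND T = T
N9 = N7 OR N2 = T OR F = T
N11 = N5 AND N3 = F AND F = F
N13 = N9 NAND N11 = T NAND F = T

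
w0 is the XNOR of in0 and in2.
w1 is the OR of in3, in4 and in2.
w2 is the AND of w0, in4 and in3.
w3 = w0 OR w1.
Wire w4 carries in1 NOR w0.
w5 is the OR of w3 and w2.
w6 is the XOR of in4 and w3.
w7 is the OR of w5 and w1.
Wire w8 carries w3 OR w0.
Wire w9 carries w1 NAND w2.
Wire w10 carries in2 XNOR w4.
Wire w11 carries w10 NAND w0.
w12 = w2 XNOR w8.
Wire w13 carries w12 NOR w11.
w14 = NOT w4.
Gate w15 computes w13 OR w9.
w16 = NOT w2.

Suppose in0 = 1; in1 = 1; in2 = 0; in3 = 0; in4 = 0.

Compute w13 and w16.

w13 = 0; w16 = 1

w0 = in0 XNOR in2 = 1 XNOR 0 = 0
w1 = in3 OR in4 OR in2 = 0 OR 0 OR 0 = 0
w2 = w0 AND in4 AND in3 = 0 AND 0 AND 0 = 0
w3 = w0 OR w1 = 0 OR 0 = 0
w4 = in1 NOR w0 = 1 NOR 0 = 0
w8 = w3 OR w0 = 0 OR 0 = 0
w10 = in2 XNOR w4 = 0 XNOR 0 = 1
w11 = w10 NAND w0 = 1 NAND 0 = 1
w12 = w2 XNOR w8 = 0 XNOR 0 = 1
w13 = w12 NOR w11 = 1 NOR 1 = 0
w16 = NOT w2 = NOT 0 = 1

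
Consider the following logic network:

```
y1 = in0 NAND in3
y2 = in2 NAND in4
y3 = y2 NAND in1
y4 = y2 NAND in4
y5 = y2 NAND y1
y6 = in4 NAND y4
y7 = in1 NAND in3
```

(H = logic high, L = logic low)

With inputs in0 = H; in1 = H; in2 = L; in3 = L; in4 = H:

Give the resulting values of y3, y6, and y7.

y2 = in2 NAND in4 = L NAND H = H
y3 = y2 NAND in1 = H NAND H = L
y4 = y2 NAND in4 = H NAND H = L
y6 = in4 NAND y4 = H NAND L = H
y7 = in1 NAND in3 = H NAND L = H

y3 = L  y6 = H  y7 = H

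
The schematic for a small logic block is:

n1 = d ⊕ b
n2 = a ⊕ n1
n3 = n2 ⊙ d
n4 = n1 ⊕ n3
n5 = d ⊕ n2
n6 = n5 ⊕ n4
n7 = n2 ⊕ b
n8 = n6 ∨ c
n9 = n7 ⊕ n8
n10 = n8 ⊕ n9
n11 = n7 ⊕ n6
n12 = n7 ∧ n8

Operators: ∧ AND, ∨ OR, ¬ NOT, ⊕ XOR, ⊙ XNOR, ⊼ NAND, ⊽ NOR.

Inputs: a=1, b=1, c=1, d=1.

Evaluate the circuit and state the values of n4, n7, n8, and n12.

n1 = d XOR b = 1 XOR 1 = 0
n2 = a XOR n1 = 1 XOR 0 = 1
n3 = n2 XNOR d = 1 XNOR 1 = 1
n4 = n1 XOR n3 = 0 XOR 1 = 1
n5 = d XOR n2 = 1 XOR 1 = 0
n6 = n5 XOR n4 = 0 XOR 1 = 1
n7 = n2 XOR b = 1 XOR 1 = 0
n8 = n6 OR c = 1 OR 1 = 1
n12 = n7 AND n8 = 0 AND 1 = 0

n4 = 1, n7 = 0, n8 = 1, n12 = 0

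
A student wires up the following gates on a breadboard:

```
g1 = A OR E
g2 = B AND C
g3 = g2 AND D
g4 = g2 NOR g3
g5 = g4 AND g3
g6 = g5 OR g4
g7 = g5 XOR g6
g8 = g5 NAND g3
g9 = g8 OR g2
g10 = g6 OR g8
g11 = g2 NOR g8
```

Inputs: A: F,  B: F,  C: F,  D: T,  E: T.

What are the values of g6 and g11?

g6 = T; g11 = F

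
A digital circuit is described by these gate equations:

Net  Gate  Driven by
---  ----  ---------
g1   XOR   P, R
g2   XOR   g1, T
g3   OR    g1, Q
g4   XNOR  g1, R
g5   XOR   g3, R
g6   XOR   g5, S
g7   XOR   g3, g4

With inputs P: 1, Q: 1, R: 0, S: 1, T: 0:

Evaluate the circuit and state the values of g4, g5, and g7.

g1 = P XOR R = 1 XOR 0 = 1
g3 = g1 OR Q = 1 OR 1 = 1
g4 = g1 XNOR R = 1 XNOR 0 = 0
g5 = g3 XOR R = 1 XOR 0 = 1
g7 = g3 XOR g4 = 1 XOR 0 = 1

g4 = 0; g5 = 1; g7 = 1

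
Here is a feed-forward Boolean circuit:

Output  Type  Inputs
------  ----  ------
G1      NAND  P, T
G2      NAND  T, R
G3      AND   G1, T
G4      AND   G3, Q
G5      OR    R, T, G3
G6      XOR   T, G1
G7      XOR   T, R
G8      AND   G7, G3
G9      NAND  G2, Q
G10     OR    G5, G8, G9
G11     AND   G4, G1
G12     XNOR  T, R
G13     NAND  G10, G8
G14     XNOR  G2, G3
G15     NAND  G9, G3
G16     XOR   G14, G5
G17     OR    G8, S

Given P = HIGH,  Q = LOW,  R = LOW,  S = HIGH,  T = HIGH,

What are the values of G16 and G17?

G16 = HIGH, G17 = HIGH

G1 = P NAND T = HIGH NAND HIGH = LOW
G2 = T NAND R = HIGH NAND LOW = HIGH
G3 = G1 AND T = LOW AND HIGH = LOW
G5 = R OR T OR G3 = LOW OR HIGH OR LOW = HIGH
G7 = T XOR R = HIGH XOR LOW = HIGH
G8 = G7 AND G3 = HIGH AND LOW = LOW
G14 = G2 XNOR G3 = HIGH XNOR LOW = LOW
G16 = G14 XOR G5 = LOW XOR HIGH = HIGH
G17 = G8 OR S = LOW OR HIGH = HIGH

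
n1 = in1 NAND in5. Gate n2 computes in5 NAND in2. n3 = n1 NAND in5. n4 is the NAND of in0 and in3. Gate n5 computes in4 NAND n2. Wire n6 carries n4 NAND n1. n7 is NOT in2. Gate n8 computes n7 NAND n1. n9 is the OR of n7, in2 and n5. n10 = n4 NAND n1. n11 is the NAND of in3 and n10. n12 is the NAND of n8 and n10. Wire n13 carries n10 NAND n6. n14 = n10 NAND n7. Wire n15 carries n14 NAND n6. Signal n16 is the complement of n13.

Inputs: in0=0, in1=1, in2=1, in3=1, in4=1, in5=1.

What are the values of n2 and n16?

n2 = 0  n16 = 1

n1 = in1 NAND in5 = 1 NAND 1 = 0
n2 = in5 NAND in2 = 1 NAND 1 = 0
n4 = in0 NAND in3 = 0 NAND 1 = 1
n6 = n4 NAND n1 = 1 NAND 0 = 1
n10 = n4 NAND n1 = 1 NAND 0 = 1
n13 = n10 NAND n6 = 1 NAND 1 = 0
n16 = NOT n13 = NOT 0 = 1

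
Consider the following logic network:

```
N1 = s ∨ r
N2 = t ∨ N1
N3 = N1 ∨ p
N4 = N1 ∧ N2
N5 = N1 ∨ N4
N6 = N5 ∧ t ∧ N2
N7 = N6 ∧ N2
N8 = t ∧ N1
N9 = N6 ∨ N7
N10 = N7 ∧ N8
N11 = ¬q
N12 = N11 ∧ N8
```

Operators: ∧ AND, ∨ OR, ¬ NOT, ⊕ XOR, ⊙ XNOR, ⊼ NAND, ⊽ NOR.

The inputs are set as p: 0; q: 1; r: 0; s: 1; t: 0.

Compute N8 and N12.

N1 = s OR r = 1 OR 0 = 1
N8 = t AND N1 = 0 AND 1 = 0
N11 = NOT q = NOT 1 = 0
N12 = N11 AND N8 = 0 AND 0 = 0

N8 = 0; N12 = 0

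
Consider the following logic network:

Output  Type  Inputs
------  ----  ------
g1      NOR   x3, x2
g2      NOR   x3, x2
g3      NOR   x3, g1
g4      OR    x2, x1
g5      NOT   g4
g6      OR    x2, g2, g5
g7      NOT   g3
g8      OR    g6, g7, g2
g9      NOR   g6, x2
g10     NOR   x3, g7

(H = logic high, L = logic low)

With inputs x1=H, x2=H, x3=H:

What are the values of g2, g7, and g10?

g2 = L  g7 = H  g10 = L

g1 = x3 NOR x2 = H NOR H = L
g2 = x3 NOR x2 = H NOR H = L
g3 = x3 NOR g1 = H NOR L = L
g7 = NOT g3 = NOT L = H
g10 = x3 NOR g7 = H NOR H = L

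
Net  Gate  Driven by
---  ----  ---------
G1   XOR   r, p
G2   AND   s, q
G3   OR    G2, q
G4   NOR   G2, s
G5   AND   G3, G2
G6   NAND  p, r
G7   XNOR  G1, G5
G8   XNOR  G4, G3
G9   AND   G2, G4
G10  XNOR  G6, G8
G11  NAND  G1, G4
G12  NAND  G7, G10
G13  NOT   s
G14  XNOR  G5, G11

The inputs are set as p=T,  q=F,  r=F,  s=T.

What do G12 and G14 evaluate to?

G12 = T, G14 = F

G1 = r XOR p = F XOR T = T
G2 = s AND q = T AND F = F
G3 = G2 OR q = F OR F = F
G4 = G2 NOR s = F NOR T = F
G5 = G3 AND G2 = F AND F = F
G6 = p NAND r = T NAND F = T
G7 = G1 XNOR G5 = T XNOR F = F
G8 = G4 XNOR G3 = F XNOR F = T
G10 = G6 XNOR G8 = T XNOR T = T
G11 = G1 NAND G4 = T NAND F = T
G12 = G7 NAND G10 = F NAND T = T
G14 = G5 XNOR G11 = F XNOR T = F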